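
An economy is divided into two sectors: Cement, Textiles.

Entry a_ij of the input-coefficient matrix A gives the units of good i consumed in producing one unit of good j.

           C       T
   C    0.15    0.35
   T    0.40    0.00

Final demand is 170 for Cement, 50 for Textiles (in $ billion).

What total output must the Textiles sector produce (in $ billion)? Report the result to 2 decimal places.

I − A =
  [   0.85    -0.35]
  [  -0.40     1.00]
det(I−A) = (0.85)(1.00) − (-0.35)(-0.40) = 0.7100
adj(I−A) = [[1.00, 0.35], [0.40, 0.85]]
(I − A)⁻¹ = adj(I−A) / det(I−A) ≈
  [   1.4085     0.4930]
  [   0.5634     1.1972]
x = (I − A)⁻¹ d = adj(I−A)·d / det(I−A), with det(I−A) = 0.7100:
  x_C = (1.00·170 + 0.35·50) / 0.7100 = 187.50 / 0.7100 ≈ 264.08
  x_T = (0.40·170 + 0.85·50) / 0.7100 = 110.50 / 0.7100 ≈ 155.63

x_T = 155.63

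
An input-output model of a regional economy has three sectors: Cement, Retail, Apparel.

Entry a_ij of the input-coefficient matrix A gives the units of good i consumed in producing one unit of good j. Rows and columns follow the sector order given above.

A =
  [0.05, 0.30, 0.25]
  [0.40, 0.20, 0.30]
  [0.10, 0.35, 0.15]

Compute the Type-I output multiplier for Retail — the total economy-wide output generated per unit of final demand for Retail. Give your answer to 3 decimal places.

m_R = 3.912

I − A =
  [   0.95    -0.30    -0.25]
  [  -0.40     0.80    -0.30]
  [  -0.10    -0.35     0.85]
Cofactors of I−A, C_ij = (−1)^(i+j)·(minor ij) (rows/columns in the sector order above):
  C_11 = (0.80)(0.85) − (-0.30)(-0.35) = 0.5750
  C_12 = −[(-0.40)(0.85) − (-0.30)(-0.10)] = 0.3700
  C_13 = (-0.40)(-0.35) − (0.80)(-0.10) = 0.2200
  C_21 = −[(-0.30)(0.85) − (-0.25)(-0.35)] = 0.3425
  C_22 = (0.95)(0.85) − (-0.25)(-0.10) = 0.7825
  C_23 = −[(0.95)(-0.35) − (-0.30)(-0.10)] = 0.3625
  C_31 = (-0.30)(-0.30) − (-0.25)(0.80) = 0.2900
  C_32 = −[(0.95)(-0.30) − (-0.25)(-0.40)] = 0.3850
  C_33 = (0.95)(0.80) − (-0.30)(-0.40) = 0.6400
det(I−A) = Σ_j (I−A)_1j·C_1j = (0.95)(0.5750) + (-0.30)(0.3700) + (-0.25)(0.2200) = 0.38025
adj(I−A) = Cᵀ =
  [ 0.5750   0.3425   0.2900]
  [ 0.3700   0.7825   0.3850]
  [ 0.2200   0.3625   0.6400]
(I − A)⁻¹ = adj(I−A) / det(I−A) ≈
  [   1.5122     0.9007     0.7627]
  [   0.9730     2.0579     1.0125]
  [   0.5786     0.9533     1.6831]
The output multiplier for sector j is the column-j sum of the Leontief inverse (I − A)⁻¹ = adj(I−A) / det(I−A).
Column R of adj(I−A): (0.3425, 0.7825, 0.3625); det(I−A) = 0.38025.
m_R = (0.3425 + 0.7825 + 0.3625) / 0.38025 = 1.4875 / 0.38025 ≈ 3.912.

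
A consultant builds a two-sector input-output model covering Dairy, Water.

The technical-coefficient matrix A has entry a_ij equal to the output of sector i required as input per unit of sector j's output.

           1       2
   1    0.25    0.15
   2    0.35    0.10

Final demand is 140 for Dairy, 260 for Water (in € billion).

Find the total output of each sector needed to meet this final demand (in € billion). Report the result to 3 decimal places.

I − A =
  [   0.75    -0.15]
  [  -0.35     0.90]
det(I−A) = (0.75)(0.90) − (-0.15)(-0.35) = 0.6225
adj(I−A) = [[0.90, 0.15], [0.35, 0.75]]
(I − A)⁻¹ = adj(I−A) / det(I−A) ≈
  [   1.4458     0.2410]
  [   0.5622     1.2048]
x = (I − A)⁻¹ d = adj(I−A)·d / det(I−A), with det(I−A) = 0.6225:
  x_1 = (0.90·140 + 0.15·260) / 0.6225 = 165.00 / 0.6225 ≈ 265.060
  x_2 = (0.35·140 + 0.75·260) / 0.6225 = 244.00 / 0.6225 ≈ 391.968

x_1 = 265.060, x_2 = 391.968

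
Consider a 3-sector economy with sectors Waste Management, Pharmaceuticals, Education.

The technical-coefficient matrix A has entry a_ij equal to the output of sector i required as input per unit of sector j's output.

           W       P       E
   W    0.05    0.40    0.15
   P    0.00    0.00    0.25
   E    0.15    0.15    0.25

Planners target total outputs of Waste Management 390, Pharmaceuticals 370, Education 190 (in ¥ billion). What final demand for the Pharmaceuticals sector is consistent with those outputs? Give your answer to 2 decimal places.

I − A =
  [   0.95    -0.40    -0.15]
  [   0.00     1.00    -0.25]
  [  -0.15    -0.15     0.75]
d = (I − A) x:
  d_W = (+0.95)·390 + (-0.40)·370 + (-0.15)·190 = 194.00
  d_P = (+0.00)·390 + (+1.00)·370 + (-0.25)·190 = 322.50
  d_E = (-0.15)·390 + (-0.15)·370 + (+0.75)·190 = 28.50

d_P = 322.50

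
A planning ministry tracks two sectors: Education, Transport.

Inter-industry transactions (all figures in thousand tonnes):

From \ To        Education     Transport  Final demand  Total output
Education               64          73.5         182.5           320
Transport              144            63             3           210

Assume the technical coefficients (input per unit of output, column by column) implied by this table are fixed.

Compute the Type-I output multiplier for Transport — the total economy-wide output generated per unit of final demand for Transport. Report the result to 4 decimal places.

Technical coefficients a_ij = z_ij / X_j:
  a_EE = 64/320 = 0.20, a_TE = 144/320 = 0.45
  a_ET = 73.5/210 = 0.35, a_TT = 63/210 = 0.30
I − A =
  [   0.80    -0.35]
  [  -0.45     0.70]
det(I−A) = (0.80)(0.70) − (-0.35)(-0.45) = 0.4025
adj(I−A) = [[0.70, 0.35], [0.45, 0.80]]
(I − A)⁻¹ = adj(I−A) / det(I−A) ≈
  [   1.73913     0.86957]
  [   1.11801     1.98758]
The output multiplier for sector j is the column-j sum of the Leontief inverse (I − A)⁻¹ = adj(I−A) / det(I−A).
Column T of adj(I−A): (0.35, 0.80); det(I−A) = 0.4025.
m_T = (0.35 + 0.80) / 0.4025 = 1.15 / 0.4025 ≈ 2.8571.

m_T = 2.8571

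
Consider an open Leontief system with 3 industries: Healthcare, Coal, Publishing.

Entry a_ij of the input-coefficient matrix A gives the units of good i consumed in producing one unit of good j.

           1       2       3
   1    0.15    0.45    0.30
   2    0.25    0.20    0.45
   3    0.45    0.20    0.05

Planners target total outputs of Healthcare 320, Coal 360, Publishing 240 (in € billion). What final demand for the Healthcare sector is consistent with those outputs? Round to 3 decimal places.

d_1 = 38.000

I − A =
  [   0.85    -0.45    -0.30]
  [  -0.25     0.80    -0.45]
  [  -0.45    -0.20     0.95]
d = (I − A) x:
  d_1 = (+0.85)·320 + (-0.45)·360 + (-0.30)·240 = 38.000
  d_2 = (-0.25)·320 + (+0.80)·360 + (-0.45)·240 = 100.000
  d_3 = (-0.45)·320 + (-0.20)·360 + (+0.95)·240 = 12.000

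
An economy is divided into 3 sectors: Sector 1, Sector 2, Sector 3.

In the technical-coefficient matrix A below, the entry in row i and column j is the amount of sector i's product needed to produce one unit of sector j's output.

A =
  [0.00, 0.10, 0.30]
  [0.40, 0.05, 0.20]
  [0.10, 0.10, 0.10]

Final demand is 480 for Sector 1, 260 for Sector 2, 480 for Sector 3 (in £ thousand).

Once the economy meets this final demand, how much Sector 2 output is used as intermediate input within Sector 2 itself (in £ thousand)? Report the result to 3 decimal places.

I − A =
  [   1.00    -0.10    -0.30]
  [  -0.40     0.95    -0.20]
  [  -0.10    -0.10     0.90]
Cofactors of I−A, C_ij = (−1)^(i+j)·(minor ij) (rows/columns in the sector order above):
  C_11 = (0.95)(0.90) − (-0.20)(-0.10) = 0.8350
  C_12 = −[(-0.40)(0.90) − (-0.20)(-0.10)] = 0.3800
  C_13 = (-0.40)(-0.10) − (0.95)(-0.10) = 0.1350
  C_21 = −[(-0.10)(0.90) − (-0.30)(-0.10)] = 0.1200
  C_22 = (1.00)(0.90) − (-0.30)(-0.10) = 0.8700
  C_23 = −[(1.00)(-0.10) − (-0.10)(-0.10)] = 0.1100
  C_31 = (-0.10)(-0.20) − (-0.30)(0.95) = 0.3050
  C_32 = −[(1.00)(-0.20) − (-0.30)(-0.40)] = 0.3200
  C_33 = (1.00)(0.95) − (-0.10)(-0.40) = 0.9100
det(I−A) = Σ_j (I−A)_1j·C_1j = (1.00)(0.8350) + (-0.10)(0.3800) + (-0.30)(0.1350) = 0.7565
adj(I−A) = Cᵀ =
  [ 0.8350   0.1200   0.3050]
  [ 0.3800   0.8700   0.3200]
  [ 0.1350   0.1100   0.9100]
(I − A)⁻¹ = adj(I−A) / det(I−A) ≈
  [   1.1038     0.1586     0.4032]
  [   0.5023     1.1500     0.4230]
  [   0.1785     0.1454     1.2029]
First solve x = (I − A)⁻¹ d = adj(I−A)·d / det(I−A); in particular x_2 = (0.3800·480 + 0.8700·260 + 0.3200·480) / 0.7565 = 562.20 / 0.7565 ≈ 743.15929.
Intermediate flow from 2 to 2: z_22 = a_22 · x_2 = 0.05 × 562.20 / 0.7565 = 28.11 / 0.7565 ≈ 37.158.

z_22 = 37.158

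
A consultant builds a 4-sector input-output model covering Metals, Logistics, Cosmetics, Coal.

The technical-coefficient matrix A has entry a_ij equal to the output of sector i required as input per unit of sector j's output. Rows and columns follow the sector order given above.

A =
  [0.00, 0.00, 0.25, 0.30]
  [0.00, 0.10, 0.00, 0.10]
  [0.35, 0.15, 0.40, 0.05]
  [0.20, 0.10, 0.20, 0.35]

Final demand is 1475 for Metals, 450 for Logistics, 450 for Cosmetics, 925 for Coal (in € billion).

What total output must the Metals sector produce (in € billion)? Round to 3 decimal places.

I − A =
  [   1.00     0.00    -0.25    -0.30]
  [   0.00     0.90     0.00    -0.10]
  [  -0.35    -0.15     0.60    -0.05]
  [  -0.20    -0.10    -0.20     0.65]
Compute the cofactors C_ij = (−1)^(i+j)·(3×3 minor ij) of I−A; the adjugate is their transpose:
adj(I−A) = Cᵀ =
  [ 0.333000   0.052625   0.197750   0.177000]
  [ 0.019000   0.263625   0.025000   0.051250]
  [ 0.213250   0.104000   0.521000   0.154500]
  [ 0.171000   0.088750   0.225000   0.461250]
det(I−A) = Σ_j (I−A)_1j·C_1j = (1.00)(0.333000) + (0.00)(0.019000) + (-0.25)(0.213250) + (-0.30)(0.171000) = 0.2283875
(I − A)⁻¹ = adj(I−A) / det(I−A) ≈
  [   1.4580     0.2304     0.8659     0.7750]
  [   0.0832     1.1543     0.1095     0.2244]
  [   0.9337     0.4554     2.2812     0.6765]
  [   0.7487     0.3886     0.9852     2.0196]
x = (I − A)⁻¹ d = adj(I−A)·d / det(I−A), with det(I−A) = 0.2283875:
  x_1 = (0.333000·1475 + 0.052625·450 + 0.197750·450 + 0.177000·925) / 0.2283875 = 767.56875 / 0.2283875 ≈ 3360.818
  x_2 = (0.019000·1475 + 0.263625·450 + 0.025000·450 + 0.051250·925) / 0.2283875 = 205.3125 / 0.2283875 ≈ 898.966
  x_3 = (0.213250·1475 + 0.104000·450 + 0.521000·450 + 0.154500·925) / 0.2283875 = 738.70625 / 0.2283875 ≈ 3234.443
  x_4 = (0.171000·1475 + 0.088750·450 + 0.225000·450 + 0.461250·925) / 0.2283875 = 820.06875 / 0.2283875 ≈ 3590.690

x_1 = 3360.818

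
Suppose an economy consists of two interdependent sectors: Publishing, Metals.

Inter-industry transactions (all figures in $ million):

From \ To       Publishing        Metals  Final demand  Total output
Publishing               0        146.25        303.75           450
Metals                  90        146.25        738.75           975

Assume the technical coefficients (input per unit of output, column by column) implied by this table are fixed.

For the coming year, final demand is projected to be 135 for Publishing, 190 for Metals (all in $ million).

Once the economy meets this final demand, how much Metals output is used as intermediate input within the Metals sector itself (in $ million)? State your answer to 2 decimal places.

Technical coefficients a_ij = z_ij / X_j:
  a_11 = 0/450 = 0.00, a_21 = 90/450 = 0.20
  a_12 = 146.25/975 = 0.15, a_22 = 146.25/975 = 0.15
I − A =
  [   1.00    -0.15]
  [  -0.20     0.85]
det(I−A) = (1.00)(0.85) − (-0.15)(-0.20) = 0.8200
adj(I−A) = [[0.85, 0.15], [0.20, 1.00]]
(I − A)⁻¹ = adj(I−A) / det(I−A) ≈
  [   1.0366     0.1829]
  [   0.2439     1.2195]
First solve x = (I − A)⁻¹ d = adj(I−A)·d / det(I−A); in particular x_2 = (0.20·135 + 1.00·190) / 0.8200 = 217.00 / 0.8200 ≈ 264.6341.
Intermediate flow from 2 to 2: z_22 = a_22 · x_2 = 0.15 × 217.00 / 0.8200 = 32.55 / 0.8200 ≈ 39.70.

z_22 = 39.70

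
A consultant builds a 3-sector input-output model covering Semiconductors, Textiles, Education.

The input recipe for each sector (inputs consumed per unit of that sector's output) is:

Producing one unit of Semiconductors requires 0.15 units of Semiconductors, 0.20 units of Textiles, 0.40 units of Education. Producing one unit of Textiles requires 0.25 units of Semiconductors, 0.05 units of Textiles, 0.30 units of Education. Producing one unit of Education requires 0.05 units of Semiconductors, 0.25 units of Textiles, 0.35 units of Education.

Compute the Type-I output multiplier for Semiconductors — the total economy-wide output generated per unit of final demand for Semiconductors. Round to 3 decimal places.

I − A =
  [   0.85    -0.25    -0.05]
  [  -0.20     0.95    -0.25]
  [  -0.40    -0.30     0.65]
Cofactors of I−A, C_ij = (−1)^(i+j)·(minor ij) (rows/columns in the sector order above):
  C_11 = (0.95)(0.65) − (-0.25)(-0.30) = 0.5425
  C_12 = −[(-0.20)(0.65) − (-0.25)(-0.40)] = 0.2300
  C_13 = (-0.20)(-0.30) − (0.95)(-0.40) = 0.4400
  C_21 = −[(-0.25)(0.65) − (-0.05)(-0.30)] = 0.1775
  C_22 = (0.85)(0.65) − (-0.05)(-0.40) = 0.5325
  C_23 = −[(0.85)(-0.30) − (-0.25)(-0.40)] = 0.3550
  C_31 = (-0.25)(-0.25) − (-0.05)(0.95) = 0.1100
  C_32 = −[(0.85)(-0.25) − (-0.05)(-0.20)] = 0.2225
  C_33 = (0.85)(0.95) − (-0.25)(-0.20) = 0.7575
det(I−A) = Σ_j (I−A)_1j·C_1j = (0.85)(0.5425) + (-0.25)(0.2300) + (-0.05)(0.4400) = 0.381625
adj(I−A) = Cᵀ =
  [ 0.5425   0.1775   0.1100]
  [ 0.2300   0.5325   0.2225]
  [ 0.4400   0.3550   0.7575]
(I − A)⁻¹ = adj(I−A) / det(I−A) ≈
  [   1.4216     0.4651     0.2882]
  [   0.6027     1.3953     0.5830]
  [   1.1530     0.9302     1.9849]
The output multiplier for sector j is the column-j sum of the Leontief inverse (I − A)⁻¹ = adj(I−A) / det(I−A).
Column 1 of adj(I−A): (0.5425, 0.2300, 0.4400); det(I−A) = 0.381625.
m_1 = (0.5425 + 0.2300 + 0.4400) / 0.381625 = 1.2125 / 0.381625 ≈ 3.177.

m_1 = 3.177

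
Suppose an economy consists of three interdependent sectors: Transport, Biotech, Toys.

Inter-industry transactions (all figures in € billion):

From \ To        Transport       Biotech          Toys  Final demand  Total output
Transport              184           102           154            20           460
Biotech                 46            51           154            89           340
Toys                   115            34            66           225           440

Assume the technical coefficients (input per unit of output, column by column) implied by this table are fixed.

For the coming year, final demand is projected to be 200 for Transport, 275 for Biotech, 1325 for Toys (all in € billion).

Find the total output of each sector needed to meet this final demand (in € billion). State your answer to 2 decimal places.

x_1 = 2653.34, x_2 = 1680.29, x_3 = 2536.90

Technical coefficients a_ij = z_ij / X_j:
  a_11 = 184/460 = 0.40, a_21 = 46/460 = 0.10, a_31 = 115/460 = 0.25
  a_12 = 102/340 = 0.30, a_22 = 51/340 = 0.15, a_32 = 34/340 = 0.10
  a_13 = 154/440 = 0.35, a_23 = 154/440 = 0.35, a_33 = 66/440 = 0.15
I − A =
  [   0.60    -0.30    -0.35]
  [  -0.10     0.85    -0.35]
  [  -0.25    -0.10     0.85]
Cofactors of I−A, C_ij = (−1)^(i+j)·(minor ij) (rows/columns in the sector order above):
  C_11 = (0.85)(0.85) − (-0.35)(-0.10) = 0.6875
  C_12 = −[(-0.10)(0.85) − (-0.35)(-0.25)] = 0.1725
  C_13 = (-0.10)(-0.10) − (0.85)(-0.25) = 0.2225
  C_21 = −[(-0.30)(0.85) − (-0.35)(-0.10)] = 0.2900
  C_22 = (0.60)(0.85) − (-0.35)(-0.25) = 0.4225
  C_23 = −[(0.60)(-0.10) − (-0.30)(-0.25)] = 0.1350
  C_31 = (-0.30)(-0.35) − (-0.35)(0.85) = 0.4025
  C_32 = −[(0.60)(-0.35) − (-0.35)(-0.10)] = 0.2450
  C_33 = (0.60)(0.85) − (-0.30)(-0.10) = 0.4800
det(I−A) = Σ_j (I−A)_1j·C_1j = (0.60)(0.6875) + (-0.30)(0.1725) + (-0.35)(0.2225) = 0.282875
adj(I−A) = Cᵀ =
  [ 0.6875   0.2900   0.4025]
  [ 0.1725   0.4225   0.2450]
  [ 0.2225   0.1350   0.4800]
(I − A)⁻¹ = adj(I−A) / det(I−A) ≈
  [   2.4304     1.0252     1.4229]
  [   0.6098     1.4936     0.8661]
  [   0.7866     0.4772     1.6969]
x = (I − A)⁻¹ d = adj(I−A)·d / det(I−A), with det(I−A) = 0.282875:
  x_1 = (0.6875·200 + 0.2900·275 + 0.4025·1325) / 0.282875 = 750.5625 / 0.282875 ≈ 2653.34
  x_2 = (0.1725·200 + 0.4225·275 + 0.2450·1325) / 0.282875 = 475.3125 / 0.282875 ≈ 1680.29
  x_3 = (0.2225·200 + 0.1350·275 + 0.4800·1325) / 0.282875 = 717.625 / 0.282875 ≈ 2536.90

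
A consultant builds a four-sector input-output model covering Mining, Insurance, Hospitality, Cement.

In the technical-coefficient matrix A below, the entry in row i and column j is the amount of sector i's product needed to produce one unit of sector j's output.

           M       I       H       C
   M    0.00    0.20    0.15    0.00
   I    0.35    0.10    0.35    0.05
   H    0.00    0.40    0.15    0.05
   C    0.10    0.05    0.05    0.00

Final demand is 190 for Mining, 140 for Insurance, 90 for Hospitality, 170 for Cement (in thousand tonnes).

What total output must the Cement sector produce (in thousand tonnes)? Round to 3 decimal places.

I − A =
  [   1.00    -0.20    -0.15     0.00]
  [  -0.35     0.90    -0.35    -0.05]
  [   0.00    -0.40     0.85    -0.05]
  [  -0.10    -0.05    -0.05     1.00]
Compute the cofactors C_ij = (−1)^(i+j)·(3×3 minor ij) of I−A; the adjugate is their transpose:
adj(I−A) = Cᵀ =
  [ 0.618750   0.229875   0.205125   0.021750]
  [ 0.302625   0.846750   0.405750   0.062625]
  [ 0.147375   0.403500   0.826500   0.061500]
  [ 0.084375   0.085500   0.082125   0.544500]
det(I−A) = Σ_j (I−A)_1j·C_1j = (1.00)(0.618750) + (-0.20)(0.302625) + (-0.15)(0.147375) + (0.00)(0.084375) = 0.53611875
(I − A)⁻¹ = adj(I−A) / det(I−A) ≈
  [   1.1541     0.4288     0.3826     0.0406]
  [   0.5645     1.5794     0.7568     0.1168]
  [   0.2749     0.7526     1.5416     0.1147]
  [   0.1574     0.1595     0.1532     1.0156]
x = (I − A)⁻¹ d = adj(I−A)·d / det(I−A), with det(I−A) = 0.53611875:
  x_M = (0.618750·190 + 0.229875·140 + 0.205125·90 + 0.021750·170) / 0.53611875 = 171.90375 / 0.53611875 ≈ 320.645
  x_I = (0.302625·190 + 0.846750·140 + 0.405750·90 + 0.062625·170) / 0.53611875 = 223.2075 / 0.53611875 ≈ 416.340
  x_H = (0.147375·190 + 0.403500·140 + 0.826500·90 + 0.061500·170) / 0.53611875 = 169.33125 / 0.53611875 ≈ 315.847
  x_C = (0.084375·190 + 0.085500·140 + 0.082125·90 + 0.544500·170) / 0.53611875 = 127.9575 / 0.53611875 ≈ 238.674

x_C = 238.674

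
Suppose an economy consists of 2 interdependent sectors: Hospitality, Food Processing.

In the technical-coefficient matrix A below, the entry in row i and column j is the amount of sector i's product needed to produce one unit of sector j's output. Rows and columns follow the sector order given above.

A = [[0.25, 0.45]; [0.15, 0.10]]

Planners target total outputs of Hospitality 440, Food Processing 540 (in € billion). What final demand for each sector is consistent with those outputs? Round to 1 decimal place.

d_1 = 87.0, d_2 = 420.0

I − A =
  [   0.75    -0.45]
  [  -0.15     0.90]
d = (I − A) x:
  d_1 = (+0.75)·440 + (-0.45)·540 = 87.0
  d_2 = (-0.15)·440 + (+0.90)·540 = 420.0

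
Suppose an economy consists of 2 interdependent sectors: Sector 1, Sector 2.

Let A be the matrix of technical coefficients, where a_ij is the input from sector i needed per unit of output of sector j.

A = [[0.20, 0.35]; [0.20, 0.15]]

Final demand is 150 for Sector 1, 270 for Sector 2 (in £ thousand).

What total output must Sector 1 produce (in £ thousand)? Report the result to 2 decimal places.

I − A =
  [   0.80    -0.35]
  [  -0.20     0.85]
det(I−A) = (0.80)(0.85) − (-0.35)(-0.20) = 0.6100
adj(I−A) = [[0.85, 0.35], [0.20, 0.80]]
(I − A)⁻¹ = adj(I−A) / det(I−A) ≈
  [   1.3934     0.5738]
  [   0.3279     1.3115]
x = (I − A)⁻¹ d = adj(I−A)·d / det(I−A), with det(I−A) = 0.6100:
  x_1 = (0.85·150 + 0.35·270) / 0.6100 = 222.00 / 0.6100 ≈ 363.93
  x_2 = (0.20·150 + 0.80·270) / 0.6100 = 246.00 / 0.6100 ≈ 403.28

x_1 = 363.93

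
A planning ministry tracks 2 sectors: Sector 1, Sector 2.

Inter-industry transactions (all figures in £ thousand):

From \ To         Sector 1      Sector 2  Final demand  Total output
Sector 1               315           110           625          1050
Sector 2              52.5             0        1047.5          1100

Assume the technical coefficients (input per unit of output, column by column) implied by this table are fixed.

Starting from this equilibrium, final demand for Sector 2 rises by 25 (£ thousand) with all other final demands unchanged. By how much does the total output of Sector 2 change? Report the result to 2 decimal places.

Technical coefficients a_ij = z_ij / X_j:
  a_11 = 315/1050 = 0.30, a_21 = 52.5/1050 = 0.05
  a_12 = 110/1100 = 0.10, a_22 = 0/1100 = 0.00
I − A =
  [   0.70    -0.10]
  [  -0.05     1.00]
det(I−A) = (0.70)(1.00) − (-0.10)(-0.05) = 0.6950
adj(I−A) = [[1.00, 0.10], [0.05, 0.70]]
(I − A)⁻¹ = adj(I−A) / det(I−A) ≈
  [   1.4388     0.1439]
  [   0.0719     1.0072]
Δx = (I − A)⁻¹ Δd with Δd having +25 in the Sector 2 component and 0 elsewhere.
So Δx_2 = L_22 · (+25), where L_22 = adj(I−A)_22 / det(I−A) = 0.70 / 0.6950.
Δx_2 = 0.70 × (+25) / 0.6950 = 17.50 / 0.6950 ≈ 25.18.

Δx_2 = 25.18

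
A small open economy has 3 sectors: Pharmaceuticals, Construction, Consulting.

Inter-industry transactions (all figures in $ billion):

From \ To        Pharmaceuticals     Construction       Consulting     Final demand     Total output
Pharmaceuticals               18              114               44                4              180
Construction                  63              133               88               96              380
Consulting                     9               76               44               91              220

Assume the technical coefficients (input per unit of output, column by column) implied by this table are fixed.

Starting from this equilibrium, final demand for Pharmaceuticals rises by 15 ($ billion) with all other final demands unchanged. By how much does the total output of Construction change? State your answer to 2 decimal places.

Technical coefficients a_ij = z_ij / X_j:
  a_11 = 18/180 = 0.10, a_21 = 63/180 = 0.35, a_31 = 9/180 = 0.05
  a_12 = 114/380 = 0.30, a_22 = 133/380 = 0.35, a_32 = 76/380 = 0.20
  a_13 = 44/220 = 0.20, a_23 = 88/220 = 0.40, a_33 = 44/220 = 0.20
I − A =
  [   0.90    -0.30    -0.20]
  [  -0.35     0.65    -0.40]
  [  -0.05    -0.20     0.80]
Cofactors of I−A, C_ij = (−1)^(i+j)·(minor ij) (rows/columns in the sector order above):
  C_11 = (0.65)(0.80) − (-0.40)(-0.20) = 0.4400
  C_12 = −[(-0.35)(0.80) − (-0.40)(-0.05)] = 0.3000
  C_13 = (-0.35)(-0.20) − (0.65)(-0.05) = 0.1025
  C_21 = −[(-0.30)(0.80) − (-0.20)(-0.20)] = 0.2800
  C_22 = (0.90)(0.80) − (-0.20)(-0.05) = 0.7100
  C_23 = −[(0.90)(-0.20) − (-0.30)(-0.05)] = 0.1950
  C_31 = (-0.30)(-0.40) − (-0.20)(0.65) = 0.2500
  C_32 = −[(0.90)(-0.40) − (-0.20)(-0.35)] = 0.4300
  C_33 = (0.90)(0.65) − (-0.30)(-0.35) = 0.4800
det(I−A) = Σ_j (I−A)_1j·C_1j = (0.90)(0.4400) + (-0.30)(0.3000) + (-0.20)(0.1025) = 0.2855
adj(I−A) = Cᵀ =
  [ 0.4400   0.2800   0.2500]
  [ 0.3000   0.7100   0.4300]
  [ 0.1025   0.1950   0.4800]
(I − A)⁻¹ = adj(I−A) / det(I−A) ≈
  [   1.5412     0.9807     0.8757]
  [   1.0508     2.4869     1.5061]
  [   0.3590     0.6830     1.6813]
Δx = (I − A)⁻¹ Δd with Δd having +15 in the Pharmaceuticals component and 0 elsewhere.
So Δx_2 = L_21 · (+15), where L_21 = adj(I−A)_21 / det(I−A) = 0.3000 / 0.2855.
Δx_2 = 0.3000 × (+15) / 0.2855 = 4.50 / 0.2855 ≈ 15.76.

Δx_2 = 15.76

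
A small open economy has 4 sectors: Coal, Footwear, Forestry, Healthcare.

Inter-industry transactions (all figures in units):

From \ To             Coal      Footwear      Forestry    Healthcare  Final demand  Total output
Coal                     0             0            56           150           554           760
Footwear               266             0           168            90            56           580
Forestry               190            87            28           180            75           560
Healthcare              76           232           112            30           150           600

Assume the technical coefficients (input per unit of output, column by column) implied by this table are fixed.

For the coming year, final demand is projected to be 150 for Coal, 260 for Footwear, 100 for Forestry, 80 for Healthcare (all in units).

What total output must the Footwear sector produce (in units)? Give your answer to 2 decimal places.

x_2 = 552.49

Technical coefficients a_ij = z_ij / X_j:
  a_11 = 0/760 = 0.00, a_21 = 266/760 = 0.35, a_31 = 190/760 = 0.25, a_41 = 76/760 = 0.10
  a_12 = 0/580 = 0.00, a_22 = 0/580 = 0.00, a_32 = 87/580 = 0.15, a_42 = 232/580 = 0.40
  a_13 = 56/560 = 0.10, a_23 = 168/560 = 0.30, a_33 = 28/560 = 0.05, a_43 = 112/560 = 0.20
  a_14 = 150/600 = 0.25, a_24 = 90/600 = 0.15, a_34 = 180/600 = 0.30, a_44 = 30/600 = 0.05
I − A =
  [   1.00     0.00    -0.10    -0.25]
  [  -0.35     1.00    -0.30    -0.15]
  [  -0.25    -0.15     0.95    -0.30]
  [  -0.10    -0.40    -0.20     0.95]
Compute the cofactors C_ij = (−1)^(i+j)·(3×3 minor ij) of I−A; the adjugate is their transpose:
adj(I−A) = Cᵀ =
  [ 0.702250   0.128750   0.169000   0.258500]
  [ 0.396875   0.779500   0.359750   0.341125]
  [ 0.346625   0.283750   0.830000   0.398125]
  [ 0.314000   0.401500   0.344000   0.874750]
det(I−A) = Σ_j (I−A)_1j·C_1j = (1.00)(0.702250) + (0.00)(0.396875) + (-0.10)(0.346625) + (-0.25)(0.314000) = 0.5890875
(I − A)⁻¹ = adj(I−A) / det(I−A) ≈
  [   1.1921     0.2186     0.2869     0.4388]
  [   0.6737     1.3232     0.6107     0.5791]
  [   0.5884     0.4817     1.4090     0.6758]
  [   0.5330     0.6816     0.5840     1.4849]
x = (I − A)⁻¹ d = adj(I−A)·d / det(I−A), with det(I−A) = 0.5890875:
  x_1 = (0.702250·150 + 0.128750·260 + 0.169000·100 + 0.258500·80) / 0.5890875 = 176.3925 / 0.5890875 ≈ 299.43
  x_2 = (0.396875·150 + 0.779500·260 + 0.359750·100 + 0.341125·80) / 0.5890875 = 325.46625 / 0.5890875 ≈ 552.49
  x_3 = (0.346625·150 + 0.283750·260 + 0.830000·100 + 0.398125·80) / 0.5890875 = 240.61875 / 0.5890875 ≈ 408.46
  x_4 = (0.314000·150 + 0.401500·260 + 0.344000·100 + 0.874750·80) / 0.5890875 = 255.87 / 0.5890875 ≈ 434.35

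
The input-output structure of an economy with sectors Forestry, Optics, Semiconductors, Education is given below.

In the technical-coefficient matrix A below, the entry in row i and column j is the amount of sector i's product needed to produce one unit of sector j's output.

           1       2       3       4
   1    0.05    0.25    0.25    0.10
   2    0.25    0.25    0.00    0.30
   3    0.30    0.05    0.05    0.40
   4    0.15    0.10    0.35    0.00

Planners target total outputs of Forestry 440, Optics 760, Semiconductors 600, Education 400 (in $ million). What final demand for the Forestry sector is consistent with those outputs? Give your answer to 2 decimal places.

I − A =
  [   0.95    -0.25    -0.25    -0.10]
  [  -0.25     0.75     0.00    -0.30]
  [  -0.30    -0.05     0.95    -0.40]
  [  -0.15    -0.10    -0.35     1.00]
d = (I − A) x:
  d_1 = (+0.95)·440 + (-0.25)·760 + (-0.25)·600 + (-0.10)·400 = 38.00
  d_2 = (-0.25)·440 + (+0.75)·760 + (+0.00)·600 + (-0.30)·400 = 340.00
  d_3 = (-0.30)·440 + (-0.05)·760 + (+0.95)·600 + (-0.40)·400 = 240.00
  d_4 = (-0.15)·440 + (-0.10)·760 + (-0.35)·600 + (+1.00)·400 = 48.00

d_1 = 38.00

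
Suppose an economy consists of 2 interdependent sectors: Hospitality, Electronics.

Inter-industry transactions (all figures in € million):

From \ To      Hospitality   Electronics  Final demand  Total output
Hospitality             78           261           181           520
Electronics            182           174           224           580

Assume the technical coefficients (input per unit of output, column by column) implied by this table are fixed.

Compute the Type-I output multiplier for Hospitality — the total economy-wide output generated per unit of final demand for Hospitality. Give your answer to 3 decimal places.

m_1 = 2.400

Technical coefficients a_ij = z_ij / X_j:
  a_11 = 78/520 = 0.15, a_21 = 182/520 = 0.35
  a_12 = 261/580 = 0.45, a_22 = 174/580 = 0.30
I − A =
  [   0.85    -0.45]
  [  -0.35     0.70]
det(I−A) = (0.85)(0.70) − (-0.45)(-0.35) = 0.4375
adj(I−A) = [[0.70, 0.45], [0.35, 0.85]]
(I − A)⁻¹ = adj(I−A) / det(I−A) ≈
  [   1.6000     1.0286]
  [   0.8000     1.9429]
The output multiplier for sector j is the column-j sum of the Leontief inverse (I − A)⁻¹ = adj(I−A) / det(I−A).
Column 1 of adj(I−A): (0.70, 0.35); det(I−A) = 0.4375.
m_1 = (0.70 + 0.35) / 0.4375 = 1.05 / 0.4375 = 2.400.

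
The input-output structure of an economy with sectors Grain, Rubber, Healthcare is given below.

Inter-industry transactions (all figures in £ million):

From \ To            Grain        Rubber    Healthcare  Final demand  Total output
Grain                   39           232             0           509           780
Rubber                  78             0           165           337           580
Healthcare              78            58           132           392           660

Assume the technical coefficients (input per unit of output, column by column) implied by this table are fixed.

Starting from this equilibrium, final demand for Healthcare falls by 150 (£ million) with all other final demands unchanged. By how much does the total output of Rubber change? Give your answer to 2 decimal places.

Technical coefficients a_ij = z_ij / X_j:
  a_GG = 39/780 = 0.05, a_RG = 78/780 = 0.10, a_HG = 78/780 = 0.10
  a_GR = 232/580 = 0.40, a_RR = 0/580 = 0.00, a_HR = 58/580 = 0.10
  a_GH = 0/660 = 0.00, a_RH = 165/660 = 0.25, a_HH = 132/660 = 0.20
I − A =
  [   0.95    -0.40     0.00]
  [  -0.10     1.00    -0.25]
  [  -0.10    -0.10     0.80]
Cofactors of I−A, C_ij = (−1)^(i+j)·(minor ij) (rows/columns in the sector order above):
  C_11 = (1.00)(0.80) − (-0.25)(-0.10) = 0.7750
  C_12 = −[(-0.10)(0.80) − (-0.25)(-0.10)] = 0.1050
  C_13 = (-0.10)(-0.10) − (1.00)(-0.10) = 0.1100
  C_21 = −[(-0.40)(0.80) − (0.00)(-0.10)] = 0.3200
  C_22 = (0.95)(0.80) − (0.00)(-0.10) = 0.7600
  C_23 = −[(0.95)(-0.10) − (-0.40)(-0.10)] = 0.1350
  C_31 = (-0.40)(-0.25) − (0.00)(1.00) = 0.1000
  C_32 = −[(0.95)(-0.25) − (0.00)(-0.10)] = 0.2375
  C_33 = (0.95)(1.00) − (-0.40)(-0.10) = 0.9100
det(I−A) = Σ_j (I−A)_1j·C_1j = (0.95)(0.7750) + (-0.40)(0.1050) + (0.00)(0.1100) = 0.69425
adj(I−A) = Cᵀ =
  [ 0.7750   0.3200   0.1000]
  [ 0.1050   0.7600   0.2375]
  [ 0.1100   0.1350   0.9100]
(I − A)⁻¹ = adj(I−A) / det(I−A) ≈
  [   1.1163     0.4609     0.1440]
  [   0.1512     1.0947     0.3421]
  [   0.1584     0.1945     1.3108]
Δx = (I − A)⁻¹ Δd with Δd having -150 in the Healthcare component and 0 elsewhere.
So Δx_R = L_RH · (-150), where L_RH = adj(I−A)_RH / det(I−A) = 0.2375 / 0.69425.
Δx_R = 0.2375 × (-150) / 0.69425 = -35.625 / 0.69425 ≈ -51.31.

Δx_R = -51.31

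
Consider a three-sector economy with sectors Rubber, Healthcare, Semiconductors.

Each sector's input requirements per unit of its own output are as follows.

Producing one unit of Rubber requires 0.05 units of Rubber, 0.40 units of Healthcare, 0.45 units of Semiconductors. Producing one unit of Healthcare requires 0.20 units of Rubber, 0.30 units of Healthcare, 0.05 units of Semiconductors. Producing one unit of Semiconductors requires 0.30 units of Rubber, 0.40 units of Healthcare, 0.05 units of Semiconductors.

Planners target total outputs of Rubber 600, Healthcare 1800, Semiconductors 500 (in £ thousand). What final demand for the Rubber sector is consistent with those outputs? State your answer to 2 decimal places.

d_1 = 60.00

I − A =
  [   0.95    -0.20    -0.30]
  [  -0.40     0.70    -0.40]
  [  -0.45    -0.05     0.95]
d = (I − A) x:
  d_1 = (+0.95)·600 + (-0.20)·1800 + (-0.30)·500 = 60.00
  d_2 = (-0.40)·600 + (+0.70)·1800 + (-0.40)·500 = 820.00
  d_3 = (-0.45)·600 + (-0.05)·1800 + (+0.95)·500 = 115.00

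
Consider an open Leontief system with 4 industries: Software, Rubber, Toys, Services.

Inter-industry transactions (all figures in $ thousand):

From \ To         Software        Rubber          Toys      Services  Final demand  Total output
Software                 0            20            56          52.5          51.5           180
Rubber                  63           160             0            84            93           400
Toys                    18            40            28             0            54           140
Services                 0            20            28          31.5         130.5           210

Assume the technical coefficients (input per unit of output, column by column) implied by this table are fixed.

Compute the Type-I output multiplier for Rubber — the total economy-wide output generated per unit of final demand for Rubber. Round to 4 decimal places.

Technical coefficients a_ij = z_ij / X_j:
  a_11 = 0/180 = 0.00, a_21 = 63/180 = 0.35, a_31 = 18/180 = 0.10, a_41 = 0/180 = 0.00
  a_12 = 20/400 = 0.05, a_22 = 160/400 = 0.40, a_32 = 40/400 = 0.10, a_42 = 20/400 = 0.05
  a_13 = 56/140 = 0.40, a_23 = 0/140 = 0.00, a_33 = 28/140 = 0.20, a_43 = 28/140 = 0.20
  a_14 = 52.5/210 = 0.25, a_24 = 84/210 = 0.40, a_34 = 0/210 = 0.00, a_44 = 31.5/210 = 0.15
I − A =
  [   1.00    -0.05    -0.40    -0.25]
  [  -0.35     0.60     0.00    -0.40]
  [  -0.10    -0.10     0.80     0.00]
  [   0.00    -0.05    -0.20     0.85]
Compute the cofactors C_ij = (−1)^(i+j)·(3×3 minor ij) of I−A; the adjugate is their transpose:
adj(I−A) = Cᵀ =
  [ 0.38400   0.08300   0.23000   0.15200]
  [ 0.24600   0.64100   0.21650   0.37400]
  [ 0.07875   0.09050   0.47075   0.06575]
  [ 0.03300   0.05900   0.12350   0.42800]
det(I−A) = Σ_j (I−A)_1j·C_1j = (1.00)(0.38400) + (-0.05)(0.24600) + (-0.40)(0.07875) + (-0.25)(0.03300) = 0.33195
(I − A)⁻¹ = adj(I−A) / det(I−A) ≈
  [   1.15680     0.25004     0.69288     0.45790]
  [   0.74108     1.93101     0.65221     1.12668]
  [   0.23723     0.27263     1.41814     0.19807]
  [   0.09941     0.17774     0.37204     1.28935]
The output multiplier for sector j is the column-j sum of the Leontief inverse (I − A)⁻¹ = adj(I−A) / det(I−A).
Column 2 of adj(I−A): (0.08300, 0.64100, 0.09050, 0.05900); det(I−A) = 0.33195.
m_2 = (0.08300 + 0.64100 + 0.09050 + 0.05900) / 0.33195 = 0.8735 / 0.33195 ≈ 2.6314.

m_2 = 2.6314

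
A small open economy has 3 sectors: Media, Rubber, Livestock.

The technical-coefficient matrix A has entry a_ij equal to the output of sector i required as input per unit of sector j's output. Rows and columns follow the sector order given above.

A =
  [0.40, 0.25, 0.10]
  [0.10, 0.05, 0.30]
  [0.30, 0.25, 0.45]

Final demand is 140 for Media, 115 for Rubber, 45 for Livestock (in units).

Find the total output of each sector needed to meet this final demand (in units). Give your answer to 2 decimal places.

x_M = 442.17, x_R = 314.78, x_L = 466.09

I − A =
  [   0.60    -0.25    -0.10]
  [  -0.10     0.95    -0.30]
  [  -0.30    -0.25     0.55]
Cofactors of I−A, C_ij = (−1)^(i+j)·(minor ij) (rows/columns in the sector order above):
  C_11 = (0.95)(0.55) − (-0.30)(-0.25) = 0.4475
  C_12 = −[(-0.10)(0.55) − (-0.30)(-0.30)] = 0.1450
  C_13 = (-0.10)(-0.25) − (0.95)(-0.30) = 0.3100
  C_21 = −[(-0.25)(0.55) − (-0.10)(-0.25)] = 0.1625
  C_22 = (0.60)(0.55) − (-0.10)(-0.30) = 0.3000
  C_23 = −[(0.60)(-0.25) − (-0.25)(-0.30)] = 0.2250
  C_31 = (-0.25)(-0.30) − (-0.10)(0.95) = 0.1700
  C_32 = −[(0.60)(-0.30) − (-0.10)(-0.10)] = 0.1900
  C_33 = (0.60)(0.95) − (-0.25)(-0.10) = 0.5450
det(I−A) = Σ_j (I−A)_1j·C_1j = (0.60)(0.4475) + (-0.25)(0.1450) + (-0.10)(0.3100) = 0.20125
adj(I−A) = Cᵀ =
  [ 0.4475   0.1625   0.1700]
  [ 0.1450   0.3000   0.1900]
  [ 0.3100   0.2250   0.5450]
(I − A)⁻¹ = adj(I−A) / det(I−A) ≈
  [   2.2236     0.8075     0.8447]
  [   0.7205     1.4907     0.9441]
  [   1.5404     1.1180     2.7081]
x = (I − A)⁻¹ d = adj(I−A)·d / det(I−A), with det(I−A) = 0.20125:
  x_M = (0.4475·140 + 0.1625·115 + 0.1700·45) / 0.20125 = 88.9875 / 0.20125 ≈ 442.17
  x_R = (0.1450·140 + 0.3000·115 + 0.1900·45) / 0.20125 = 63.35 / 0.20125 ≈ 314.78
  x_L = (0.3100·140 + 0.2250·115 + 0.5450·45) / 0.20125 = 93.80 / 0.20125 ≈ 466.09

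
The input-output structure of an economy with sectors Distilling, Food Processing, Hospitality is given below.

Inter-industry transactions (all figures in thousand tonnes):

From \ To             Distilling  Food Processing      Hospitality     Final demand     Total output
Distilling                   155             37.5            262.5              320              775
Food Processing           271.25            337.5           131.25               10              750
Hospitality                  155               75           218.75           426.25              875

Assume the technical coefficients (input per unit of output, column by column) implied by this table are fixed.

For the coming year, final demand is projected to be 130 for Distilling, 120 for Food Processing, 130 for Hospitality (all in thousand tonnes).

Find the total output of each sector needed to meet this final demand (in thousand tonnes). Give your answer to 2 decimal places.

Technical coefficients a_ij = z_ij / X_j:
  a_DD = 155/775 = 0.20, a_FD = 271.25/775 = 0.35, a_HD = 155/775 = 0.20
  a_DF = 37.5/750 = 0.05, a_FF = 337.5/750 = 0.45, a_HF = 75/750 = 0.10
  a_DH = 262.5/875 = 0.30, a_FH = 131.25/875 = 0.15, a_HH = 218.75/875 = 0.25
I − A =
  [   0.80    -0.05    -0.30]
  [  -0.35     0.55    -0.15]
  [  -0.20    -0.10     0.75]
Cofactors of I−A, C_ij = (−1)^(i+j)·(minor ij) (rows/columns in the sector order above):
  C_11 = (0.55)(0.75) − (-0.15)(-0.10) = 0.3975
  C_12 = −[(-0.35)(0.75) − (-0.15)(-0.20)] = 0.2925
  C_13 = (-0.35)(-0.10) − (0.55)(-0.20) = 0.1450
  C_21 = −[(-0.05)(0.75) − (-0.30)(-0.10)] = 0.0675
  C_22 = (0.80)(0.75) − (-0.30)(-0.20) = 0.5400
  C_23 = −[(0.80)(-0.10) − (-0.05)(-0.20)] = 0.0900
  C_31 = (-0.05)(-0.15) − (-0.30)(0.55) = 0.1725
  C_32 = −[(0.80)(-0.15) − (-0.30)(-0.35)] = 0.2250
  C_33 = (0.80)(0.55) − (-0.05)(-0.35) = 0.4225
det(I−A) = Σ_j (I−A)_1j·C_1j = (0.80)(0.3975) + (-0.05)(0.2925) + (-0.30)(0.1450) = 0.259875
adj(I−A) = Cᵀ =
  [ 0.3975   0.0675   0.1725]
  [ 0.2925   0.5400   0.2250]
  [ 0.1450   0.0900   0.4225]
(I − A)⁻¹ = adj(I−A) / det(I−A) ≈
  [   1.5296     0.2597     0.6638]
  [   1.1255     2.0779     0.8658]
  [   0.5580     0.3463     1.6258]
x = (I − A)⁻¹ d = adj(I−A)·d / det(I−A), with det(I−A) = 0.259875:
  x_D = (0.3975·130 + 0.0675·120 + 0.1725·130) / 0.259875 = 82.20 / 0.259875 ≈ 316.31
  x_F = (0.2925·130 + 0.5400·120 + 0.2250·130) / 0.259875 = 132.075 / 0.259875 ≈ 508.23
  x_H = (0.1450·130 + 0.0900·120 + 0.4225·130) / 0.259875 = 84.575 / 0.259875 ≈ 325.44

x_D = 316.31, x_F = 508.23, x_H = 325.44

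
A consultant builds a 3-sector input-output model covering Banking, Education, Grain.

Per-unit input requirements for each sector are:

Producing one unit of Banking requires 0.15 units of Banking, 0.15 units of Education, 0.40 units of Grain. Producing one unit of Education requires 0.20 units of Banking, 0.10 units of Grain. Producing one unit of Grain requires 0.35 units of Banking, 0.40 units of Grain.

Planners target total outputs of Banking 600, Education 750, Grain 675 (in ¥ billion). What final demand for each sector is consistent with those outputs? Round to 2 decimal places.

I − A =
  [   0.85    -0.20    -0.35]
  [  -0.15     1.00     0.00]
  [  -0.40    -0.10     0.60]
d = (I − A) x:
  d_1 = (+0.85)·600 + (-0.20)·750 + (-0.35)·675 = 123.75
  d_2 = (-0.15)·600 + (+1.00)·750 + (+0.00)·675 = 660.00
  d_3 = (-0.40)·600 + (-0.10)·750 + (+0.60)·675 = 90.00

d_1 = 123.75, d_2 = 660.00, d_3 = 90.00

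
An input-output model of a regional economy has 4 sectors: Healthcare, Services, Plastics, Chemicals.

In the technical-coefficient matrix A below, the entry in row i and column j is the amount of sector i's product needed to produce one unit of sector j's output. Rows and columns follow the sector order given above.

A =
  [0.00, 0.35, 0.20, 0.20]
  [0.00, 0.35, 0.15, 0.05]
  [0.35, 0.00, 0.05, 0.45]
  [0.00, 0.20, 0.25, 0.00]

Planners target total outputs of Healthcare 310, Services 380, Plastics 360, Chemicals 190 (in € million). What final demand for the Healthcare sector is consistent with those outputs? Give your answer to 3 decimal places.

d_1 = 67.000

I − A =
  [   1.00    -0.35    -0.20    -0.20]
  [   0.00     0.65    -0.15    -0.05]
  [  -0.35     0.00     0.95    -0.45]
  [   0.00    -0.20    -0.25     1.00]
d = (I − A) x:
  d_1 = (+1.00)·310 + (-0.35)·380 + (-0.20)·360 + (-0.20)·190 = 67.000
  d_2 = (+0.00)·310 + (+0.65)·380 + (-0.15)·360 + (-0.05)·190 = 183.500
  d_3 = (-0.35)·310 + (+0.00)·380 + (+0.95)·360 + (-0.45)·190 = 148.000
  d_4 = (+0.00)·310 + (-0.20)·380 + (-0.25)·360 + (+1.00)·190 = 24.000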